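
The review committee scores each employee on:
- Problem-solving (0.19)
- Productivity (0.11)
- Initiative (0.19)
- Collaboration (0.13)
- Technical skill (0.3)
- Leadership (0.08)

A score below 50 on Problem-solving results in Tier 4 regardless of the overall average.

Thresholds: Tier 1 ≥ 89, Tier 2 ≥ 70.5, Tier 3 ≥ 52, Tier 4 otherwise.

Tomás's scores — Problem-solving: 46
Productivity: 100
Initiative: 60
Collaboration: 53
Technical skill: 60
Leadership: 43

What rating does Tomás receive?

Tier 4

Problem-solving score 46 < 50: minimum not met.
Weighted total:
  Problem-solving 46 × 0.19 = 8.74
  Productivity 100 × 0.11 = 11
  Initiative 60 × 0.19 = 11.4
  Collaboration 53 × 0.13 = 6.89
  Technical skill 60 × 0.3 = 18
  Leadership 43 × 0.08 = 3.44
Sum = 59.47
Because the Problem-solving minimum was not met, the result is Tier 4.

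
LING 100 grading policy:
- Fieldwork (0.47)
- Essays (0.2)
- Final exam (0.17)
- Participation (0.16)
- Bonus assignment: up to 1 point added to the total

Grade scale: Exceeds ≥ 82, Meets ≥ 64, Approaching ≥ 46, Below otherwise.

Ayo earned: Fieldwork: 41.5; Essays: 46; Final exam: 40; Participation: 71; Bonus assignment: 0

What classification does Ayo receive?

Weighted total:
  Fieldwork 41.5 × 0.47 = 19.505
  Essays 46 × 0.2 = 9.2
  Final exam 40 × 0.17 = 6.8
  Participation 71 × 0.16 = 11.36
Sum = 46.865
Bonus assignment: 46.865 + 0 = 46.865
46.865 is ≥ 46 and < 64 → Approaching

Approaching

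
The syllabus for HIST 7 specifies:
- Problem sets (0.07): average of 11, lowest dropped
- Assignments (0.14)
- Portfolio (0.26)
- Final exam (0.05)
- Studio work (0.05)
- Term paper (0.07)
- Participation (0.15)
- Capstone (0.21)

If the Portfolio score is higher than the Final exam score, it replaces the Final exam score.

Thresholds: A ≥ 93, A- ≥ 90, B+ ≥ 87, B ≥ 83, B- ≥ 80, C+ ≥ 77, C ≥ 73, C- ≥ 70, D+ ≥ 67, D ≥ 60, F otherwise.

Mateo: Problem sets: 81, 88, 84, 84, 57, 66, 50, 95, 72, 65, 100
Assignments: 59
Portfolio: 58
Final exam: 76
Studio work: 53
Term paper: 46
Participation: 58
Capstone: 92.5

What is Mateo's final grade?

D

Problem sets: drop 50 → average of remaining 10 = 792/10 = 79.2
Portfolio (58) ≤ Final exam (76), so Final exam stays at 76.
Weighted total:
  Problem sets 79.2 × 0.07 = 5.544
  Assignments 59 × 0.14 = 8.26
  Portfolio 58 × 0.26 = 15.08
  Final exam 76 × 0.05 = 3.8
  Studio work 53 × 0.05 = 2.65
  Term paper 46 × 0.07 = 3.22
  Participation 58 × 0.15 = 8.7
  Capstone 92.5 × 0.21 = 19.425
Sum = 66.679
66.679 is ≥ 60 and < 67 → D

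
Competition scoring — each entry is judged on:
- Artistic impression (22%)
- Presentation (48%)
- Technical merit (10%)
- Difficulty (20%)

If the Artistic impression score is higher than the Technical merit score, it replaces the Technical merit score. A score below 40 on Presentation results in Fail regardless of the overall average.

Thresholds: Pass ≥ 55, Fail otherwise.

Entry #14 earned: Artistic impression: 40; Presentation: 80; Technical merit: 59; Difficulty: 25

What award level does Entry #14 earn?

Artistic impression (40) ≤ Technical merit (59), so Technical merit stays at 59.
Presentation score 80 ≥ 40: minimum met.
Weighted total:
  Artistic impression 40 × 0.22 = 8.8
  Presentation 80 × 0.48 = 38.4
  Technical merit 59 × 0.1 = 5.9
  Difficulty 25 × 0.2 = 5
Sum = 58.1
58.1 ≥ 55 → Pass

Pass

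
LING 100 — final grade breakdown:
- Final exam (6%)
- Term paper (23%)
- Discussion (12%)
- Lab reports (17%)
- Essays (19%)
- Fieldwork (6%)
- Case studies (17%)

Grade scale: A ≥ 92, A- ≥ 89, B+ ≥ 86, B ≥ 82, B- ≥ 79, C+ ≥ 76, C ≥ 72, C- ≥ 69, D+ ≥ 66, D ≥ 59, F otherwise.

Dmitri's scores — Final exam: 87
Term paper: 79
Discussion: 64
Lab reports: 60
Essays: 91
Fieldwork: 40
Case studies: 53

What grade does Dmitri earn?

C-

Weighted total:
  Final exam 87 × 0.06 = 5.22
  Term paper 79 × 0.23 = 18.17
  Discussion 64 × 0.12 = 7.68
  Lab reports 60 × 0.17 = 10.2
  Essays 91 × 0.19 = 17.29
  Fieldwork 40 × 0.06 = 2.4
  Case studies 53 × 0.17 = 9.01
Sum = 69.97
69.97 is ≥ 69 and < 72 → C-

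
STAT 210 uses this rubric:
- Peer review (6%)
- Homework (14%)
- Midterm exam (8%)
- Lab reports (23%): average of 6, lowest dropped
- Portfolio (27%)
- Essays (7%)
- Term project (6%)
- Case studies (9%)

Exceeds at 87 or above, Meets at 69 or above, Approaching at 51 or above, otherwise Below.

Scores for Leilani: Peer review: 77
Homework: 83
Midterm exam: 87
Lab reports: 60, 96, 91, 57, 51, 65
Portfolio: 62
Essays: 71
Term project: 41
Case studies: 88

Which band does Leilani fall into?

Lab reports: drop 51 → average of remaining 5 = 369/5 = 73.8
Weighted total:
  Peer review 77 × 0.06 = 4.62
  Homework 83 × 0.14 = 11.62
  Midterm exam 87 × 0.08 = 6.96
  Lab reports 73.8 × 0.23 = 16.974
  Portfolio 62 × 0.27 = 16.74
  Essays 71 × 0.07 = 4.97
  Term project 41 × 0.06 = 2.46
  Case studies 88 × 0.09 = 7.92
Sum = 72.264
72.264 is ≥ 69 and < 87 → Meets

Meets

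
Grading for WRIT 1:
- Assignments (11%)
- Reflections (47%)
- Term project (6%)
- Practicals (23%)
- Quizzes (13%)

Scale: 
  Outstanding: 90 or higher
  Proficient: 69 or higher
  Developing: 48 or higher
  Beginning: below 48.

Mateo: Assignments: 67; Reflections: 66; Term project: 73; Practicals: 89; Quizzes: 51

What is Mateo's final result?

Proficient

Weighted total:
  Assignments 67 × 0.11 = 7.37
  Reflections 66 × 0.47 = 31.02
  Term project 73 × 0.06 = 4.38
  Practicals 89 × 0.23 = 20.47
  Quizzes 51 × 0.13 = 6.63
Sum = 69.87
69.87 is ≥ 69 and < 90 → Proficient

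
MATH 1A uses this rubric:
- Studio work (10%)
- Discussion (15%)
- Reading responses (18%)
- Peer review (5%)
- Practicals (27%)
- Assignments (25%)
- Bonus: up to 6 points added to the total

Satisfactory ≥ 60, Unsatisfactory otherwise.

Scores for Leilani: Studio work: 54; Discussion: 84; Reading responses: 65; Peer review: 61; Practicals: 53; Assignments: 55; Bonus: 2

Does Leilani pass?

Weighted total:
  Studio work 54 × 0.1 = 5.4
  Discussion 84 × 0.15 = 12.6
  Reading responses 65 × 0.18 = 11.7
  Peer review 61 × 0.05 = 3.05
  Practicals 53 × 0.27 = 14.31
  Assignments 55 × 0.25 = 13.75
Sum = 60.81
Bonus: 60.81 + 2 = 62.81
62.81 ≥ 60 → Satisfactory

Satisfactory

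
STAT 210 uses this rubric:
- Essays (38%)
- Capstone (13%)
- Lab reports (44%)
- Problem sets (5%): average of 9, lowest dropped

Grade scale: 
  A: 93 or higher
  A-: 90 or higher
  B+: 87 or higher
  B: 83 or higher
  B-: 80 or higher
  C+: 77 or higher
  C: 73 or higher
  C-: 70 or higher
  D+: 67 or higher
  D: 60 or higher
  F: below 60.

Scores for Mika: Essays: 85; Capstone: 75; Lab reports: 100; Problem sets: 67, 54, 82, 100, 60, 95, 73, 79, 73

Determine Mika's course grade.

Problem sets: drop 54 → average of remaining 8 = 629/8 = 78.625
Weighted total:
  Essays 85 × 0.38 = 32.3
  Capstone 75 × 0.13 = 9.75
  Lab reports 100 × 0.44 = 44
  Problem sets 78.625 × 0.05 = 3.93125
Sum = 89.98125
89.98125 is ≥ 87 and < 90 → B+

B+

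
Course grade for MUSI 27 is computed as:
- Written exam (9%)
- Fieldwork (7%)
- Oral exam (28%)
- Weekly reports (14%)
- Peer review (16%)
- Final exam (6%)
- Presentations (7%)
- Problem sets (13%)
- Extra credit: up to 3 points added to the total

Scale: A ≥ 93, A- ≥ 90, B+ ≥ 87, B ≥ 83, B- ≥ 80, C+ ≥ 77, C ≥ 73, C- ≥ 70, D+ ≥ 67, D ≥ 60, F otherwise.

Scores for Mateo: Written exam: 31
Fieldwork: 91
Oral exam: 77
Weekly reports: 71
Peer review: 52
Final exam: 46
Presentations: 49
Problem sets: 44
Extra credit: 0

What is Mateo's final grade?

D

Weighted total:
  Written exam 31 × 0.09 = 2.79
  Fieldwork 91 × 0.07 = 6.37
  Oral exam 77 × 0.28 = 21.56
  Weekly reports 71 × 0.14 = 9.94
  Peer review 52 × 0.16 = 8.32
  Final exam 46 × 0.06 = 2.76
  Presentations 49 × 0.07 = 3.43
  Problem sets 44 × 0.13 = 5.72
Sum = 60.89
Extra credit: 60.89 + 0 = 60.89
60.89 is ≥ 60 and < 67 → D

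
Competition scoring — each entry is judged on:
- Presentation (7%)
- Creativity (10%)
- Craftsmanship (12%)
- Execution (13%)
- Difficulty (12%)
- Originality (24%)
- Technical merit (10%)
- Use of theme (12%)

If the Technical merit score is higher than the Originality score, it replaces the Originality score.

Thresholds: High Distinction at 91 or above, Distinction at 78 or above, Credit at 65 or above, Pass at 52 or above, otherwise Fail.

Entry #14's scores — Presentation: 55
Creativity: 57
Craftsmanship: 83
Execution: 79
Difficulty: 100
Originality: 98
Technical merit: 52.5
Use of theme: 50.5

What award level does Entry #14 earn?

Credit

Technical merit (52.5) ≤ Originality (98), so Originality stays at 98.
Weighted total:
  Presentation 55 × 0.07 = 3.85
  Creativity 57 × 0.1 = 5.7
  Craftsmanship 83 × 0.12 = 9.96
  Execution 79 × 0.13 = 10.27
  Difficulty 100 × 0.12 = 12
  Originality 98 × 0.24 = 23.52
  Technical merit 52.5 × 0.1 = 5.25
  Use of theme 50.5 × 0.12 = 6.06
Sum = 76.61
76.61 is ≥ 65 and < 78 → Credit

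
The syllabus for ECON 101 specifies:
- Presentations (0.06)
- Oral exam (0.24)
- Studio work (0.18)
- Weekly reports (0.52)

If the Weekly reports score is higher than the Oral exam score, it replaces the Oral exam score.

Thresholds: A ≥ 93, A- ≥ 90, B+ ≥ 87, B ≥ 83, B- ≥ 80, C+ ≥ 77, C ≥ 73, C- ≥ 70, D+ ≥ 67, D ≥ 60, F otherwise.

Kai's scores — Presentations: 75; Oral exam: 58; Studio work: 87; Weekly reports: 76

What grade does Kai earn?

C+

Weekly reports (76) > Oral exam (58), so Oral exam counts as 76.
Weighted total:
  Presentations 75 × 0.06 = 4.5
  Oral exam 76 × 0.24 = 18.24
  Studio work 87 × 0.18 = 15.66
  Weekly reports 76 × 0.52 = 39.52
Sum = 77.92
77.92 is ≥ 77 and < 80 → C+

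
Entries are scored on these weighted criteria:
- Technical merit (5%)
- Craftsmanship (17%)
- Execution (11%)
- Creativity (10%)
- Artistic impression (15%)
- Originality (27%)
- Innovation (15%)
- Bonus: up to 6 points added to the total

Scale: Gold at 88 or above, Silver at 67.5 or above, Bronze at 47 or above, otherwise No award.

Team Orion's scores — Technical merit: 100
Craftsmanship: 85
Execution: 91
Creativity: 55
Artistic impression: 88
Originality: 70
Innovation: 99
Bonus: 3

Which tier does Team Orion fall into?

Weighted total:
  Technical merit 100 × 0.05 = 5
  Craftsmanship 85 × 0.17 = 14.45
  Execution 91 × 0.11 = 10.01
  Creativity 55 × 0.1 = 5.5
  Artistic impression 88 × 0.15 = 13.2
  Originality 70 × 0.27 = 18.9
  Innovation 99 × 0.15 = 14.85
Sum = 81.91
Bonus: 81.91 + 3 = 84.91
84.91 is ≥ 67.5 and < 88 → Silver

Silver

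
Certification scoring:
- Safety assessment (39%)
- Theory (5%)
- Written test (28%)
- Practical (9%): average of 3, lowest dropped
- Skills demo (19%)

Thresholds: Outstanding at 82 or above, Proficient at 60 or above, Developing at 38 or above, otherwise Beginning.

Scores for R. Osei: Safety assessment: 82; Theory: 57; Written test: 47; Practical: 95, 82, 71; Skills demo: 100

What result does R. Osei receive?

Practical: drop 71 → average of remaining 2 = 177/2 = 88.5
Weighted total:
  Safety assessment 82 × 0.39 = 31.98
  Theory 57 × 0.05 = 2.85
  Written test 47 × 0.28 = 13.16
  Practical 88.5 × 0.09 = 7.965
  Skills demo 100 × 0.19 = 19
Sum = 74.955
74.955 is ≥ 60 and < 82 → Proficient

Proficient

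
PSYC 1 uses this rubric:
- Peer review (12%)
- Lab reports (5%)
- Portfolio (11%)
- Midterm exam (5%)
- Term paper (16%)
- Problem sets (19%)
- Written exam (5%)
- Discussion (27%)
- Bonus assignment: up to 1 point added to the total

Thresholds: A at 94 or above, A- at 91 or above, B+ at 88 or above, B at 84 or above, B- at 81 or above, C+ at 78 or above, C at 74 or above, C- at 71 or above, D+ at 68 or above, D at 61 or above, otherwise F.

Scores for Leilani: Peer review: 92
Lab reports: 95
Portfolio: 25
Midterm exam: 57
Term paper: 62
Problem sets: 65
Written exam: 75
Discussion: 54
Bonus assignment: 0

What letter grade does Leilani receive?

D

Weighted total:
  Peer review 92 × 0.12 = 11.04
  Lab reports 95 × 0.05 = 4.75
  Portfolio 25 × 0.11 = 2.75
  Midterm exam 57 × 0.05 = 2.85
  Term paper 62 × 0.16 = 9.92
  Problem sets 65 × 0.19 = 12.35
  Written exam 75 × 0.05 = 3.75
  Discussion 54 × 0.27 = 14.58
Sum = 61.99
Bonus assignment: 61.99 + 0 = 61.99
61.99 is ≥ 61 and < 68 → D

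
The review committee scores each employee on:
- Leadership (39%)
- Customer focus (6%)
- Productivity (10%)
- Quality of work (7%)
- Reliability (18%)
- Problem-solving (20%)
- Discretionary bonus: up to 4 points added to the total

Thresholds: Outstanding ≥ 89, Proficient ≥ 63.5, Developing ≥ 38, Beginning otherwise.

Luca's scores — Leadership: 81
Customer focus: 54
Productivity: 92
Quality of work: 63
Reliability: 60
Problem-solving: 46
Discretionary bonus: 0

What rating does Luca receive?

Weighted total:
  Leadership 81 × 0.39 = 31.59
  Customer focus 54 × 0.06 = 3.24
  Productivity 92 × 0.1 = 9.2
  Quality of work 63 × 0.07 = 4.41
  Reliability 60 × 0.18 = 10.8
  Problem-solving 46 × 0.2 = 9.2
Sum = 68.44
Discretionary bonus: 68.44 + 0 = 68.44
68.44 is ≥ 63.5 and < 89 → Proficient

Proficient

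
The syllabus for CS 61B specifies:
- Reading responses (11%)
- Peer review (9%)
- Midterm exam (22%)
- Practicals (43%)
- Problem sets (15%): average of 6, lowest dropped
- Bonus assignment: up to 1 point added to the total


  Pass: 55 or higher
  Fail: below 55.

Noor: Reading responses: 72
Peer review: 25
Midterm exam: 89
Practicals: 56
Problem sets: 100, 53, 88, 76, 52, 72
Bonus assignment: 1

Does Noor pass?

Problem sets: drop 52 → average of remaining 5 = 389/5 = 77.8
Weighted total:
  Reading responses 72 × 0.11 = 7.92
  Peer review 25 × 0.09 = 2.25
  Midterm exam 89 × 0.22 = 19.58
  Practicals 56 × 0.43 = 24.08
  Problem sets 77.8 × 0.15 = 11.67
Sum = 65.5
Bonus assignment: 65.5 + 1 = 66.5
66.5 ≥ 55 → Pass

Pass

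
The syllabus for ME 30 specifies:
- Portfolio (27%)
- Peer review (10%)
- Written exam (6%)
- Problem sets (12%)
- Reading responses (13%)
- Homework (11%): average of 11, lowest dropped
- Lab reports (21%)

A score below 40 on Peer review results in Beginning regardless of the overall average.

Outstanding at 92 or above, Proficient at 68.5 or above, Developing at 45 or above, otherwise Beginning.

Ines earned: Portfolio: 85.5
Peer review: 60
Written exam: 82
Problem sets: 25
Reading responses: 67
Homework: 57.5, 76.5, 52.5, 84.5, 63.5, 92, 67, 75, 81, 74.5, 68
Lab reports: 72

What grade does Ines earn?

Proficient

Homework: drop 52.5 → average of remaining 10 = 739.5/10 = 73.95
Peer review score 60 ≥ 40: minimum met.
Weighted total:
  Portfolio 85.5 × 0.27 = 23.085
  Peer review 60 × 0.1 = 6
  Written exam 82 × 0.06 = 4.92
  Problem sets 25 × 0.12 = 3
  Reading responses 67 × 0.13 = 8.71
  Homework 73.95 × 0.11 = 8.1345
  Lab reports 72 × 0.21 = 15.12
Sum = 68.9695
68.9695 is ≥ 68.5 and < 92 → Proficient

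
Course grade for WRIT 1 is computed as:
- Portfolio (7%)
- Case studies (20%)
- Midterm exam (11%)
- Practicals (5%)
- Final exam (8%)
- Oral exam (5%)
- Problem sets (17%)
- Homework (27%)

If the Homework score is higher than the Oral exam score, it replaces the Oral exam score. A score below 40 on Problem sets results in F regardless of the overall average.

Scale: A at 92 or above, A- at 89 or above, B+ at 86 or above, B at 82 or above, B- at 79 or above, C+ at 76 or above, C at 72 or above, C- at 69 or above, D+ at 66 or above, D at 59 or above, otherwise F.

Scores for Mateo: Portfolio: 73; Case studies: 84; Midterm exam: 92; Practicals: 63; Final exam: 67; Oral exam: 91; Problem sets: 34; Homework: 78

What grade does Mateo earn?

Homework (78) ≤ Oral exam (91), so Oral exam stays at 91.
Problem sets score 34 < 40: minimum not met.
Weighted total:
  Portfolio 73 × 0.07 = 5.11
  Case studies 84 × 0.2 = 16.8
  Midterm exam 92 × 0.11 = 10.12
  Practicals 63 × 0.05 = 3.15
  Final exam 67 × 0.08 = 5.36
  Oral exam 91 × 0.05 = 4.55
  Problem sets 34 × 0.17 = 5.78
  Homework 78 × 0.27 = 21.06
Sum = 71.93
Because the Problem sets minimum was not met, the result is F.

F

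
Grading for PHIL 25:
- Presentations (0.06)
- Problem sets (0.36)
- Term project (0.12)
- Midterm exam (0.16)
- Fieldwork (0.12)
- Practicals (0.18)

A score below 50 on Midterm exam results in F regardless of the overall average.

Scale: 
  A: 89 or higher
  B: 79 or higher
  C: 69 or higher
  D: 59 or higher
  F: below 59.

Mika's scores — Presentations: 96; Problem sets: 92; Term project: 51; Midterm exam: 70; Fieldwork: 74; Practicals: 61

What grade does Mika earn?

Midterm exam score 70 ≥ 50: minimum met.
Weighted total:
  Presentations 96 × 0.06 = 5.76
  Problem sets 92 × 0.36 = 33.12
  Term project 51 × 0.12 = 6.12
  Midterm exam 70 × 0.16 = 11.2
  Fieldwork 74 × 0.12 = 8.88
  Practicals 61 × 0.18 = 10.98
Sum = 76.06
76.06 is ≥ 69 and < 79 → C

C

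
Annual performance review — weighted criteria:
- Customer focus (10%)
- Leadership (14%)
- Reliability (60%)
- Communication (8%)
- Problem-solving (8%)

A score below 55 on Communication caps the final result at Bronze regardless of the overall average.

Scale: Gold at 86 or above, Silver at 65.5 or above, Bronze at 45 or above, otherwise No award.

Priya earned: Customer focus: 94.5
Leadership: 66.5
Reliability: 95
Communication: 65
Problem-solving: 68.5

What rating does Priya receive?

Gold

Communication score 65 ≥ 55: minimum met.
Weighted total:
  Customer focus 94.5 × 0.1 = 9.45
  Leadership 66.5 × 0.14 = 9.31
  Reliability 95 × 0.6 = 57
  Communication 65 × 0.08 = 5.2
  Problem-solving 68.5 × 0.08 = 5.48
Sum = 86.44
86.44 ≥ 86 → Gold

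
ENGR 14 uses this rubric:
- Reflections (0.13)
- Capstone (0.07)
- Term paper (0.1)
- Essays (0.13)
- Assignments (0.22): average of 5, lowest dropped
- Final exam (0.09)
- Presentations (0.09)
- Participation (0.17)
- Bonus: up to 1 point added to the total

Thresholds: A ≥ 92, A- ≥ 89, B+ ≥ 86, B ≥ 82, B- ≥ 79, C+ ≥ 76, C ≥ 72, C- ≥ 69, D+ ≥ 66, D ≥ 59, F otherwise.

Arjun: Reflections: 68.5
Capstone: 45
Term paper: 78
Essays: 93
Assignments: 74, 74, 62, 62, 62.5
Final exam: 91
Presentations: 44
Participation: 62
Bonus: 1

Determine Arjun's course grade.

C-

Assignments: drop 62 → average of remaining 4 = 272.5/4 = 68.125
Weighted total:
  Reflections 68.5 × 0.13 = 8.905
  Capstone 45 × 0.07 = 3.15
  Term paper 78 × 0.1 = 7.8
  Essays 93 × 0.13 = 12.09
  Assignments 68.125 × 0.22 = 14.9875
  Final exam 91 × 0.09 = 8.19
  Presentations 44 × 0.09 = 3.96
  Participation 62 × 0.17 = 10.54
Sum = 69.6225
Bonus: 69.6225 + 1 = 70.6225
70.6225 is ≥ 69 and < 72 → C-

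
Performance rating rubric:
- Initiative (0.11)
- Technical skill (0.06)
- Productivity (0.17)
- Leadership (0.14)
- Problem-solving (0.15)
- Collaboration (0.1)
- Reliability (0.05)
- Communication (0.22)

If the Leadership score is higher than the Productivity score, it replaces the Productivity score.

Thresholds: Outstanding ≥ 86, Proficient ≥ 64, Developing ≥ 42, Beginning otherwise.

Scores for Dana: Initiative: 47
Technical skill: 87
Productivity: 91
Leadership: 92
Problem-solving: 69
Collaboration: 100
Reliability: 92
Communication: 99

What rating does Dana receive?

Leadership (92) > Productivity (91), so Productivity counts as 92.
Weighted total:
  Initiative 47 × 0.11 = 5.17
  Technical skill 87 × 0.06 = 5.22
  Productivity 92 × 0.17 = 15.64
  Leadership 92 × 0.14 = 12.88
  Problem-solving 69 × 0.15 = 10.35
  Collaboration 100 × 0.1 = 10
  Reliability 92 × 0.05 = 4.6
  Communication 99 × 0.22 = 21.78
Sum = 85.64
85.64 is ≥ 64 and < 86 → Proficient

Proficient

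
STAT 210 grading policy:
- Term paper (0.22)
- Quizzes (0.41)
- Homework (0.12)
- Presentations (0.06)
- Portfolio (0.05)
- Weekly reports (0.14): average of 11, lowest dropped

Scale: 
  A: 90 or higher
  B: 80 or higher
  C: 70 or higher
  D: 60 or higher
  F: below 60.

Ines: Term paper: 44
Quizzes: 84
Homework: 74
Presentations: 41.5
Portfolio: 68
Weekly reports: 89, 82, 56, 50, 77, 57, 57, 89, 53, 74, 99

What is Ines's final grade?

Weekly reports: drop 50 → average of remaining 10 = 733/10 = 73.3
Weighted total:
  Term paper 44 × 0.22 = 9.68
  Quizzes 84 × 0.41 = 34.44
  Homework 74 × 0.12 = 8.88
  Presentations 41.5 × 0.06 = 2.49
  Portfolio 68 × 0.05 = 3.4
  Weekly reports 73.3 × 0.14 = 10.262
Sum = 69.152
69.152 is ≥ 60 and < 70 → D

D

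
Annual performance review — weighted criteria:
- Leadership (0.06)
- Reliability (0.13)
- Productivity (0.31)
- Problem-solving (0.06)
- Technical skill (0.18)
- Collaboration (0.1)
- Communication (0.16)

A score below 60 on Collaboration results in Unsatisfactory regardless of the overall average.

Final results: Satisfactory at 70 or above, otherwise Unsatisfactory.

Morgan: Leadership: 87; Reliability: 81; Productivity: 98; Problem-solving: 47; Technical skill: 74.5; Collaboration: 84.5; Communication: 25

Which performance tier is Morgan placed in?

Satisfactory

Collaboration score 84.5 ≥ 60: minimum met.
Weighted total:
  Leadership 87 × 0.06 = 5.22
  Reliability 81 × 0.13 = 10.53
  Productivity 98 × 0.31 = 30.38
  Problem-solving 47 × 0.06 = 2.82
  Technical skill 74.5 × 0.18 = 13.41
  Collaboration 84.5 × 0.1 = 8.45
  Communication 25 × 0.16 = 4
Sum = 74.81
74.81 ≥ 70 → Satisfactory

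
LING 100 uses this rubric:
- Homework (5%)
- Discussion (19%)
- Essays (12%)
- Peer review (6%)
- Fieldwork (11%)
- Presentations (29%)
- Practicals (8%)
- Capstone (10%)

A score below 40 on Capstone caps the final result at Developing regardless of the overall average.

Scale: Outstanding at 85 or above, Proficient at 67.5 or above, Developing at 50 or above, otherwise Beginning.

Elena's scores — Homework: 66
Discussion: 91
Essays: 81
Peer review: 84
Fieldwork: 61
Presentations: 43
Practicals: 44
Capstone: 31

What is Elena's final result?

Capstone score 31 < 40: minimum not met.
Weighted total:
  Homework 66 × 0.05 = 3.3
  Discussion 91 × 0.19 = 17.29
  Essays 81 × 0.12 = 9.72
  Peer review 84 × 0.06 = 5.04
  Fieldwork 61 × 0.11 = 6.71
  Presentations 43 × 0.29 = 12.47
  Practicals 44 × 0.08 = 3.52
  Capstone 31 × 0.1 = 3.1
Sum = 61.15
61.15 would be Developing; cap at Developing applies → Developing.

Developing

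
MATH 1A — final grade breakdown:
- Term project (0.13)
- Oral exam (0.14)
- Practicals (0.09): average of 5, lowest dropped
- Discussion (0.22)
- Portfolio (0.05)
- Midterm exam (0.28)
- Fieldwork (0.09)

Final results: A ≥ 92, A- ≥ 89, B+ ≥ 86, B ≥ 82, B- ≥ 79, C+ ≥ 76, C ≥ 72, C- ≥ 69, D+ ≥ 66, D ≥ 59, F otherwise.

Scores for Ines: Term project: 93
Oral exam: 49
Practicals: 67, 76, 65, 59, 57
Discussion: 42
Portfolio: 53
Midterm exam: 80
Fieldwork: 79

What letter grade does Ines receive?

D+

Practicals: drop 57 → average of remaining 4 = 267/4 = 66.75
Weighted total:
  Term project 93 × 0.13 = 12.09
  Oral exam 49 × 0.14 = 6.86
  Practicals 66.75 × 0.09 = 6.0075
  Discussion 42 × 0.22 = 9.24
  Portfolio 53 × 0.05 = 2.65
  Midterm exam 80 × 0.28 = 22.4
  Fieldwork 79 × 0.09 = 7.11
Sum = 66.3575
66.3575 is ≥ 66 and < 69 → D+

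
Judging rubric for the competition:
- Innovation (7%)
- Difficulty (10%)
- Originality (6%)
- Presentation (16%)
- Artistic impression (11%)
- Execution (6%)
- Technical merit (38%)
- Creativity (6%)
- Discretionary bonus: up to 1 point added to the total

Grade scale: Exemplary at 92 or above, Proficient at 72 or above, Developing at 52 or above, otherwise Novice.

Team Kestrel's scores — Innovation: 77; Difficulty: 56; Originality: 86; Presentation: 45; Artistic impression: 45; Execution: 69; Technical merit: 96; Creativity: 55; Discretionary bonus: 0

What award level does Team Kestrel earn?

Proficient

Weighted total:
  Innovation 77 × 0.07 = 5.39
  Difficulty 56 × 0.1 = 5.6
  Originality 86 × 0.06 = 5.16
  Presentation 45 × 0.16 = 7.2
  Artistic impression 45 × 0.11 = 4.95
  Execution 69 × 0.06 = 4.14
  Technical merit 96 × 0.38 = 36.48
  Creativity 55 × 0.06 = 3.3
Sum = 72.22
Discretionary bonus: 72.22 + 0 = 72.22
72.22 is ≥ 72 and < 92 → Proficient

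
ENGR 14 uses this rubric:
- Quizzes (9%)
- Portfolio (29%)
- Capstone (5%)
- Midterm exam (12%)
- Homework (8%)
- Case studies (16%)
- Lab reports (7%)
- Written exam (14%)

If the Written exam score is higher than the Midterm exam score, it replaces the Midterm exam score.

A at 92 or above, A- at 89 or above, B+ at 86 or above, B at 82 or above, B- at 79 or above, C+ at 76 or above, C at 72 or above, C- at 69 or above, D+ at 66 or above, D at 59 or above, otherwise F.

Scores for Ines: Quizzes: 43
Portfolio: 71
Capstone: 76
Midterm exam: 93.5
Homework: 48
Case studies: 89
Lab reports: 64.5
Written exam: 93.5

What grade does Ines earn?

C

Written exam (93.5) ≤ Midterm exam (93.5), so Midterm exam stays at 93.5.
Weighted total:
  Quizzes 43 × 0.09 = 3.87
  Portfolio 71 × 0.29 = 20.59
  Capstone 76 × 0.05 = 3.8
  Midterm exam 93.5 × 0.12 = 11.22
  Homework 48 × 0.08 = 3.84
  Case studies 89 × 0.16 = 14.24
  Lab reports 64.5 × 0.07 = 4.515
  Written exam 93.5 × 0.14 = 13.09
Sum = 75.165
75.165 is ≥ 72 and < 76 → C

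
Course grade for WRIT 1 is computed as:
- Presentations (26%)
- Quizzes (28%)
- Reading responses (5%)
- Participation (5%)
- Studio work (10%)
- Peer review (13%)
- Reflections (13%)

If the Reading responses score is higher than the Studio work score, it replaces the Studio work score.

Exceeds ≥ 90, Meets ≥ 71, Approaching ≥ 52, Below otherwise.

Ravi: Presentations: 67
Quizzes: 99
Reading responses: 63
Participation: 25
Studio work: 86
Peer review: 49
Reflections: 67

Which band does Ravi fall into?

Reading responses (63) ≤ Studio work (86), so Studio work stays at 86.
Weighted total:
  Presentations 67 × 0.26 = 17.42
  Quizzes 99 × 0.28 = 27.72
  Reading responses 63 × 0.05 = 3.15
  Participation 25 × 0.05 = 1.25
  Studio work 86 × 0.1 = 8.6
  Peer review 49 × 0.13 = 6.37
  Reflections 67 × 0.13 = 8.71
Sum = 73.22
73.22 is ≥ 71 and < 90 → Meets

Meets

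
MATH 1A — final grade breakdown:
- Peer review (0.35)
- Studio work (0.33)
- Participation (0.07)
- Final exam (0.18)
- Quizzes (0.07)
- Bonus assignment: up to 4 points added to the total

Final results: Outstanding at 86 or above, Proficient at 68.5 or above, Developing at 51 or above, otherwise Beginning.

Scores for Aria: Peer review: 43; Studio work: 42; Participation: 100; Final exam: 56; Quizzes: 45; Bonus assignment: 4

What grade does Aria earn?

Weighted total:
  Peer review 43 × 0.35 = 15.05
  Studio work 42 × 0.33 = 13.86
  Participation 100 × 0.07 = 7
  Final exam 56 × 0.18 = 10.08
  Quizzes 45 × 0.07 = 3.15
Sum = 49.14
Bonus assignment: 49.14 + 4 = 53.14
53.14 is ≥ 51 and < 68.5 → Developing

Developing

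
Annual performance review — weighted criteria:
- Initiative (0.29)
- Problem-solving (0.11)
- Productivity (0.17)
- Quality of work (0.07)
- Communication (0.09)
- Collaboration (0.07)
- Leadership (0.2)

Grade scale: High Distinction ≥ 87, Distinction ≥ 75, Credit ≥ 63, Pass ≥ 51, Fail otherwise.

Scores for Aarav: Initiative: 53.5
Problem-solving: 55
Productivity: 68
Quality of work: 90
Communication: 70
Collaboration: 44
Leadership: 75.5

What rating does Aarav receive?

Weighted total:
  Initiative 53.5 × 0.29 = 15.515
  Problem-solving 55 × 0.11 = 6.05
  Productivity 68 × 0.17 = 11.56
  Quality of work 90 × 0.07 = 6.3
  Communication 70 × 0.09 = 6.3
  Collaboration 44 × 0.07 = 3.08
  Leadership 75.5 × 0.2 = 15.1
Sum = 63.905
63.905 is ≥ 63 and < 75 → Credit

Credit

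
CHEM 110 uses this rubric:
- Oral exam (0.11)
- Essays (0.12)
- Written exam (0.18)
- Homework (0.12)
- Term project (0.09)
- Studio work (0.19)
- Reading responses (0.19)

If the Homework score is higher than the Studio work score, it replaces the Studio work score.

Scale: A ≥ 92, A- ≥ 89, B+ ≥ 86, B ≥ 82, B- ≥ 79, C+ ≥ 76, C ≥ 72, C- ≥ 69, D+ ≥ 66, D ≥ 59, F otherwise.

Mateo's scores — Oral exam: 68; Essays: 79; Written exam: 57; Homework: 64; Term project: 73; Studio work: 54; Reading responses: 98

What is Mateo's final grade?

C

Homework (64) > Studio work (54), so Studio work counts as 64.
Weighted total:
  Oral exam 68 × 0.11 = 7.48
  Essays 79 × 0.12 = 9.48
  Written exam 57 × 0.18 = 10.26
  Homework 64 × 0.12 = 7.68
  Term project 73 × 0.09 = 6.57
  Studio work 64 × 0.19 = 12.16
  Reading responses 98 × 0.19 = 18.62
Sum = 72.25
72.25 is ≥ 72 and < 76 → C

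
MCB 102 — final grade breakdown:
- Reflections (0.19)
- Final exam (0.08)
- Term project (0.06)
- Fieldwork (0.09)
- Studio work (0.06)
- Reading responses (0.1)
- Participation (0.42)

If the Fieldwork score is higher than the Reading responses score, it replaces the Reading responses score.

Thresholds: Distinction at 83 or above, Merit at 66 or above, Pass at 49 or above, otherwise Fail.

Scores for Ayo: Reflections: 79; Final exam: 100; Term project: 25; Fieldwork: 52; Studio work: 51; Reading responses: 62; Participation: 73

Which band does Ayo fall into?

Fieldwork (52) ≤ Reading responses (62), so Reading responses stays at 62.
Weighted total:
  Reflections 79 × 0.19 = 15.01
  Final exam 100 × 0.08 = 8
  Term project 25 × 0.06 = 1.5
  Fieldwork 52 × 0.09 = 4.68
  Studio work 51 × 0.06 = 3.06
  Reading responses 62 × 0.1 = 6.2
  Participation 73 × 0.42 = 30.66
Sum = 69.11
69.11 is ≥ 66 and < 83 → Merit

Merit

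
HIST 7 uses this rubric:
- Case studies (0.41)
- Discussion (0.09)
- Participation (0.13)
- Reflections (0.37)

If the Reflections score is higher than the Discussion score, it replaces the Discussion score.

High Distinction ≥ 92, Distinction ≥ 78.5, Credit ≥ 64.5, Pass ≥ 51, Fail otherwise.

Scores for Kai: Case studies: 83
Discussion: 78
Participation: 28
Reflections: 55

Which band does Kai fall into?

Credit

Reflections (55) ≤ Discussion (78), so Discussion stays at 78.
Weighted total:
  Case studies 83 × 0.41 = 34.03
  Discussion 78 × 0.09 = 7.02
  Participation 28 × 0.13 = 3.64
  Reflections 55 × 0.37 = 20.35
Sum = 65.04
65.04 is ≥ 64.5 and < 78.5 → Credit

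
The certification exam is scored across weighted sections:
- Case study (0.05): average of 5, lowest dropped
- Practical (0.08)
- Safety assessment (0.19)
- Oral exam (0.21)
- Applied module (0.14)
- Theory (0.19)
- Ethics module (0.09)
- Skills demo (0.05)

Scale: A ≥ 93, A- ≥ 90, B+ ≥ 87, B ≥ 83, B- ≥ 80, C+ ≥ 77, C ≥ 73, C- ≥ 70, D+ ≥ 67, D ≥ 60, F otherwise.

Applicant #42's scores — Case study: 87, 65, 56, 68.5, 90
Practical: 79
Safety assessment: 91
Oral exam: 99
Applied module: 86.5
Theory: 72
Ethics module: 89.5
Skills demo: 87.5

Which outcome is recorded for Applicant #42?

Case study: drop 56 → average of remaining 4 = 310.5/4 = 77.625
Weighted total:
  Case study 77.625 × 0.05 = 3.88125
  Practical 79 × 0.08 = 6.32
  Safety assessment 91 × 0.19 = 17.29
  Oral exam 99 × 0.21 = 20.79
  Applied module 86.5 × 0.14 = 12.11
  Theory 72 × 0.19 = 13.68
  Ethics module 89.5 × 0.09 = 8.055
  Skills demo 87.5 × 0.05 = 4.375
Sum = 86.50125
86.50125 is ≥ 83 and < 87 → B

B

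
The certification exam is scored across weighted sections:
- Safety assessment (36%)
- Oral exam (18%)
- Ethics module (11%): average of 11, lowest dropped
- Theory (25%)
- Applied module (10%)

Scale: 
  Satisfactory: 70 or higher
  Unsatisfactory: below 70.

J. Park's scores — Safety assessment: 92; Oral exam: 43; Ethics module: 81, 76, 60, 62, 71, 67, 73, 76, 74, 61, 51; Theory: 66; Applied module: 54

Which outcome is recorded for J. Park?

Ethics module: drop 51 → average of remaining 10 = 701/10 = 70.1
Weighted total:
  Safety assessment 92 × 0.36 = 33.12
  Oral exam 43 × 0.18 = 7.74
  Ethics module 70.1 × 0.11 = 7.711
  Theory 66 × 0.25 = 16.5
  Applied module 54 × 0.1 = 5.4
Sum = 70.471
70.471 ≥ 70 → Satisfactory

Satisfactory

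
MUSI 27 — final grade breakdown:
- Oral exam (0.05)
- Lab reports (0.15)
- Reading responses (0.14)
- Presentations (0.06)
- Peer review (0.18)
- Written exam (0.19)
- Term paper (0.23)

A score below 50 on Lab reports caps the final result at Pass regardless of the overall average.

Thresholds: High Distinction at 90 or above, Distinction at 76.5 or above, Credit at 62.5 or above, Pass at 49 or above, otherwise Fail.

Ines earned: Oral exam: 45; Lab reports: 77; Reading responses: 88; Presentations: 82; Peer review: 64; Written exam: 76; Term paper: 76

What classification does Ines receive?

Lab reports score 77 ≥ 50: minimum met.
Weighted total:
  Oral exam 45 × 0.05 = 2.25
  Lab reports 77 × 0.15 = 11.55
  Reading responses 88 × 0.14 = 12.32
  Presentations 82 × 0.06 = 4.92
  Peer review 64 × 0.18 = 11.52
  Written exam 76 × 0.19 = 14.44
  Term paper 76 × 0.23 = 17.48
Sum = 74.48
74.48 is ≥ 62.5 and < 76.5 → Credit

Credit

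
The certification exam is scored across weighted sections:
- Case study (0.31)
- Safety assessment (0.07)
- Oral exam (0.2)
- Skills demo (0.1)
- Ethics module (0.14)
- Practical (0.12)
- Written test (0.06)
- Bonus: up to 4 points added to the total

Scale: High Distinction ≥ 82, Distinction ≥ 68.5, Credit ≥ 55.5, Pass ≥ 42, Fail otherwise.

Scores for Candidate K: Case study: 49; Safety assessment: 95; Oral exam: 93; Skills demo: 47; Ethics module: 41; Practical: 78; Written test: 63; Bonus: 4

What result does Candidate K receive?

Credit

Weighted total:
  Case study 49 × 0.31 = 15.19
  Safety assessment 95 × 0.07 = 6.65
  Oral exam 93 × 0.2 = 18.6
  Skills demo 47 × 0.1 = 4.7
  Ethics module 41 × 0.14 = 5.74
  Practical 78 × 0.12 = 9.36
  Written test 63 × 0.06 = 3.78
Sum = 64.02
Bonus: 64.02 + 4 = 68.02
68.02 is ≥ 55.5 and < 68.5 → Credit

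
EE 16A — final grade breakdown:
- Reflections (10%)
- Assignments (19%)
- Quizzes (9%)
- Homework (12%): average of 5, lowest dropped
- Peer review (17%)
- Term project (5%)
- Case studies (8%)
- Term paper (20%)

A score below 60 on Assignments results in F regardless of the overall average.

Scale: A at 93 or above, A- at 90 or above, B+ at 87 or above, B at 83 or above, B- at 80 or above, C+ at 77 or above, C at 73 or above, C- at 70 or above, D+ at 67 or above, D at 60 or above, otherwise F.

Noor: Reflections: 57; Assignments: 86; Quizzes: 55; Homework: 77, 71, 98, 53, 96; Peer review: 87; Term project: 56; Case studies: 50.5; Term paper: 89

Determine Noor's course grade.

C

Homework: drop 53 → average of remaining 4 = 342/4 = 85.5
Assignments score 86 ≥ 60: minimum met.
Weighted total:
  Reflections 57 × 0.1 = 5.7
  Assignments 86 × 0.19 = 16.34
  Quizzes 55 × 0.09 = 4.95
  Homework 85.5 × 0.12 = 10.26
  Peer review 87 × 0.17 = 14.79
  Term project 56 × 0.05 = 2.8
  Case studies 50.5 × 0.08 = 4.04
  Term paper 89 × 0.2 = 17.8
Sum = 76.68
76.68 is ≥ 73 and < 77 → C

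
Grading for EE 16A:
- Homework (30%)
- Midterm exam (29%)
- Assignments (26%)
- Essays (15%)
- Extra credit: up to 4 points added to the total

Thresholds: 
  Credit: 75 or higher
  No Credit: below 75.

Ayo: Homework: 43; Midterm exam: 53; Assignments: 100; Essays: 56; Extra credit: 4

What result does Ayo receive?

No Credit

Weighted total:
  Homework 43 × 0.3 = 12.9
  Midterm exam 53 × 0.29 = 15.37
  Assignments 100 × 0.26 = 26
  Essays 56 × 0.15 = 8.4
Sum = 62.67
Extra credit: 62.67 + 4 = 66.67
66.67 < 75 → No Credit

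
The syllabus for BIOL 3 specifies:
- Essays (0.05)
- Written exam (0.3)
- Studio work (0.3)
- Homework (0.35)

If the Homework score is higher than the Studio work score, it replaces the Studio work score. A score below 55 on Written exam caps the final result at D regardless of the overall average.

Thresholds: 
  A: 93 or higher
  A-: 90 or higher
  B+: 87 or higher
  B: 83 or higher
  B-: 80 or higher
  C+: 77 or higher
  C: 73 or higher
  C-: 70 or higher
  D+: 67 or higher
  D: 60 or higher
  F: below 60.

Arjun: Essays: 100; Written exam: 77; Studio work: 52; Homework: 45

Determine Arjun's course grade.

F

Homework (45) ≤ Studio work (52), so Studio work stays at 52.
Written exam score 77 ≥ 55: minimum met.
Weighted total:
  Essays 100 × 0.05 = 5
  Written exam 77 × 0.3 = 23.1
  Studio work 52 × 0.3 = 15.6
  Homework 45 × 0.35 = 15.75
Sum = 59.45
59.45 < 60 → F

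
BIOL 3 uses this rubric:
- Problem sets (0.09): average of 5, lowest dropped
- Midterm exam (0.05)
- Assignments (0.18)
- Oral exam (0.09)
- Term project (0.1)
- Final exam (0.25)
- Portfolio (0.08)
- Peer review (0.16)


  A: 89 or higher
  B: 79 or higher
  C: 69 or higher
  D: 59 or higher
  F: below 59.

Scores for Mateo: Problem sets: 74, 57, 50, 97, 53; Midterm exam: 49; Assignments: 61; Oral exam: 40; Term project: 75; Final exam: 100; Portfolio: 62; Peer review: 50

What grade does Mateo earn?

D

Problem sets: drop 50 → average of remaining 4 = 281/4 = 70.25
Weighted total:
  Problem sets 70.25 × 0.09 = 6.3225
  Midterm exam 49 × 0.05 = 2.45
  Assignments 61 × 0.18 = 10.98
  Oral exam 40 × 0.09 = 3.6
  Term project 75 × 0.1 = 7.5
  Final exam 100 × 0.25 = 25
  Portfolio 62 × 0.08 = 4.96
  Peer review 50 × 0.16 = 8
Sum = 68.8125
68.8125 is ≥ 59 and < 69 → D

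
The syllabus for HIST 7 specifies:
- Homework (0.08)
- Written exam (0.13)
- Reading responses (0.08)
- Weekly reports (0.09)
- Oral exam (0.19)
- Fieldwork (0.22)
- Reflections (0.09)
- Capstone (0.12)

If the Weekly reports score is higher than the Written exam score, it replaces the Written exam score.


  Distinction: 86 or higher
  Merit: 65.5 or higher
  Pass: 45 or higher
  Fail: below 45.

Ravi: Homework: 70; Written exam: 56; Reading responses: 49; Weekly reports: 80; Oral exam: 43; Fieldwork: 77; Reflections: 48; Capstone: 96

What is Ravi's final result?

Merit

Weekly reports (80) > Written exam (56), so Written exam counts as 80.
Weighted total:
  Homework 70 × 0.08 = 5.6
  Written exam 80 × 0.13 = 10.4
  Reading responses 49 × 0.08 = 3.92
  Weekly reports 80 × 0.09 = 7.2
  Oral exam 43 × 0.19 = 8.17
  Fieldwork 77 × 0.22 = 16.94
  Reflections 48 × 0.09 = 4.32
  Capstone 96 × 0.12 = 11.52
Sum = 68.07
68.07 is ≥ 65.5 and < 86 → Merit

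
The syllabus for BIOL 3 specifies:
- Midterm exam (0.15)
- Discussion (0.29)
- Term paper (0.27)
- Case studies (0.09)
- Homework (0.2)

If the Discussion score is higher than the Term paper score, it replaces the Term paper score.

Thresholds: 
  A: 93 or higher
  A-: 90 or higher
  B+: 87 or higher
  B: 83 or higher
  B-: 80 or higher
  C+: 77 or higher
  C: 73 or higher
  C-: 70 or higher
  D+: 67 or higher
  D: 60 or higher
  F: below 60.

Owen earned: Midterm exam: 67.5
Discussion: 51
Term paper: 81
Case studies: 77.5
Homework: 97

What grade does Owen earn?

Discussion (51) ≤ Term paper (81), so Term paper stays at 81.
Weighted total:
  Midterm exam 67.5 × 0.15 = 10.125
  Discussion 51 × 0.29 = 14.79
  Term paper 81 × 0.27 = 21.87
  Case studies 77.5 × 0.09 = 6.975
  Homework 97 × 0.2 = 19.4
Sum = 73.16
73.16 is ≥ 73 and < 77 → C

C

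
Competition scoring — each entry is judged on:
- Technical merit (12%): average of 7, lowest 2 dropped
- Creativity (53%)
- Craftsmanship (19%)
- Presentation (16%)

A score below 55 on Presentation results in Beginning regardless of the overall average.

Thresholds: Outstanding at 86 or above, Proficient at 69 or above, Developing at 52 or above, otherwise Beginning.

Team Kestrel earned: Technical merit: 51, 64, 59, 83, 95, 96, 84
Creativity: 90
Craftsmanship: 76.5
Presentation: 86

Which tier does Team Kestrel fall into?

Outstanding

Technical merit: drop 51, 59 → average of remaining 5 = 422/5 = 84.4
Presentation score 86 ≥ 55: minimum met.
Weighted total:
  Technical merit 84.4 × 0.12 = 10.128
  Creativity 90 × 0.53 = 47.7
  Craftsmanship 76.5 × 0.19 = 14.535
  Presentation 86 × 0.16 = 13.76
Sum = 86.123
86.123 ≥ 86 → Outstanding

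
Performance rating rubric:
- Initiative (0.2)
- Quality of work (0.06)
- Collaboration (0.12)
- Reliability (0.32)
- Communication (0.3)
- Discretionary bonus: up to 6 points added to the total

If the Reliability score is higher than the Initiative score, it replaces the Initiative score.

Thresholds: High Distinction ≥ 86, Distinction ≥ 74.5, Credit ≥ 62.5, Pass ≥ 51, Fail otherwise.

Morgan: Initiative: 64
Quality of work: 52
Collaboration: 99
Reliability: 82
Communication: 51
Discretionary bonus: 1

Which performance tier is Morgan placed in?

Credit

Reliability (82) > Initiative (64), so Initiative counts as 82.
Weighted total:
  Initiative 82 × 0.2 = 16.4
  Quality of work 52 × 0.06 = 3.12
  Collaboration 99 × 0.12 = 11.88
  Reliability 82 × 0.32 = 26.24
  Communication 51 × 0.3 = 15.3
Sum = 72.94
Discretionary bonus: 72.94 + 1 = 73.94
73.94 is ≥ 62.5 and < 74.5 → Credit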